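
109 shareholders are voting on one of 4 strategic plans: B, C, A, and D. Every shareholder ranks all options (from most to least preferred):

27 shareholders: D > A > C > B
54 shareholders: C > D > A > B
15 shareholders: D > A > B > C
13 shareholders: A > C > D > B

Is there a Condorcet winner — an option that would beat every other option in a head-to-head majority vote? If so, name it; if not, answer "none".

Checking pairwise contests:
C beats B 94–15.
A beats C 55–54.
D beats A 96–13.
C beats D 67–42.
Every option loses at least one head-to-head, so there is no Condorcet winner.

none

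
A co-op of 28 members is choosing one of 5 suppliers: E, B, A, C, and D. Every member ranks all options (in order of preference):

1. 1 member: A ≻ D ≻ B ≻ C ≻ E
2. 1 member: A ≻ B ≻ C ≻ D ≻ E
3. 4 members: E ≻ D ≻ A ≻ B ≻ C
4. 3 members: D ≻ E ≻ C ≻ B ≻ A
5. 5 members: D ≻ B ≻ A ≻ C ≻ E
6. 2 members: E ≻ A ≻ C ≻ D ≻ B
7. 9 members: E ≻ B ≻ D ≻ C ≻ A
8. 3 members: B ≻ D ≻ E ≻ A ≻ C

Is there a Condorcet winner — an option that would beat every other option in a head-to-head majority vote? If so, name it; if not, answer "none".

E vs B: 18–10 for E.
E vs A: 21–7 for E.
E vs C: 21–7 for E.
E vs D: 15–13 for E.
E beats every other option head-to-head.

E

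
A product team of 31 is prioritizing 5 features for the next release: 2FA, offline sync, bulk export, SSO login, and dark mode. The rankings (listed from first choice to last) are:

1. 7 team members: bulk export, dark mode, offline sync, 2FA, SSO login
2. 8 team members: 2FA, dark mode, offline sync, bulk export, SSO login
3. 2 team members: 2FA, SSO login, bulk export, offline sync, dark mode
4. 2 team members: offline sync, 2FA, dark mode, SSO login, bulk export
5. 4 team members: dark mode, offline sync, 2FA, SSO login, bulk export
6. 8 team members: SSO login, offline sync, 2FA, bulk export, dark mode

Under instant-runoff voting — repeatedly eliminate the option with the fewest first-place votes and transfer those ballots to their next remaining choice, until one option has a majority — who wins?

2FA

Round 1: 2FA 10, offline sync 2, bulk export 7, SSO login 8, dark mode 4. Eliminate offline sync.
Round 2: 2FA 12, bulk export 7, SSO login 8, dark mode 4. Eliminate dark mode.
Round 3: 2FA 16, bulk export 7, SSO login 8. 2FA has a majority.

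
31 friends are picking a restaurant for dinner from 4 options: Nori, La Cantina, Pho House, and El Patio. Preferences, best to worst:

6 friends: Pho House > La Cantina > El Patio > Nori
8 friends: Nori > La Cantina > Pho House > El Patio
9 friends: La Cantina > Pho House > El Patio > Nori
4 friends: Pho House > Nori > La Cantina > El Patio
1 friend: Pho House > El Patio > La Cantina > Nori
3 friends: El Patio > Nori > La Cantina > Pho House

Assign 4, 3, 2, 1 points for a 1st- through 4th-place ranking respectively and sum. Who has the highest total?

Nori: 6·1 + 8·4 + 9·1 + 4·3 + 1·1 + 3·3 = 69
La Cantina: 6·3 + 8·3 + 9·4 + 4·2 + 1·2 + 3·2 = 94
Pho House: 6·4 + 8·2 + 9·3 + 4·4 + 1·4 + 3·1 = 90
El Patio: 6·2 + 8·1 + 9·2 + 4·1 + 1·3 + 3·4 = 57
La Cantina has the highest Borda score (94).

La Cantina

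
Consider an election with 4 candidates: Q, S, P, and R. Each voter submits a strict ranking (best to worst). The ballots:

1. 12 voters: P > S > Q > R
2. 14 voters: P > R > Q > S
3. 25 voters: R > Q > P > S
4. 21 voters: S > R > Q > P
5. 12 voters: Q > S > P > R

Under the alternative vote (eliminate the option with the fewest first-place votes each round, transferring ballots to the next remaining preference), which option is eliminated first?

Q

Round 1: Q 12, S 21, P 26, R 25. Eliminate Q.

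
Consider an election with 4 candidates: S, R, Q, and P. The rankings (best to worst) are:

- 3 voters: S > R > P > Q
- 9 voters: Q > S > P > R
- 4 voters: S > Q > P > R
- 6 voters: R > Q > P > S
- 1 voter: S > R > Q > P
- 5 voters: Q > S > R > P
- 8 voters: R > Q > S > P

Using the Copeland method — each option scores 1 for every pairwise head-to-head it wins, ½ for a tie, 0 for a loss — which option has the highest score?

Q

S: beats R and P; loses to Q → score 2.
R: beats P; ties Q; loses to S → score 1.5.
Q: beats S and P; ties R → score 2.5.
P: loses to S, R, and Q → score 0.
Q has the best pairwise record.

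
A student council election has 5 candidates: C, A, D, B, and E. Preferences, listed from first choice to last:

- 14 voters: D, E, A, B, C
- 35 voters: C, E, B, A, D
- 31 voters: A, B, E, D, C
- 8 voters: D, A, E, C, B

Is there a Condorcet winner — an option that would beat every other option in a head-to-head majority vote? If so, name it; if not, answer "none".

E vs C: 53–35 for E.
E vs A: 49–39 for E.
E vs D: 66–22 for E.
E vs B: 57–31 for E.
E beats every other option head-to-head.

E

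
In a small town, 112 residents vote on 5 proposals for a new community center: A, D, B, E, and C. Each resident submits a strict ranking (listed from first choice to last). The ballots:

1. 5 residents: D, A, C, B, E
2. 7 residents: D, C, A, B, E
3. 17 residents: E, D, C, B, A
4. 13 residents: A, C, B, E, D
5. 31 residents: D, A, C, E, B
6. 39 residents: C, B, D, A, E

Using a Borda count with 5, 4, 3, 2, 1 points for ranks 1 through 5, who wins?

A: 5·4 + 7·3 + 17·1 + 13·5 + 31·4 + 39·2 = 325
D: 5·5 + 7·5 + 17·4 + 13·1 + 31·5 + 39·3 = 413
B: 5·2 + 7·2 + 17·2 + 13·3 + 31·1 + 39·4 = 284
E: 5·1 + 7·1 + 17·5 + 13·2 + 31·2 + 39·1 = 224
C: 5·3 + 7·4 + 17·3 + 13·4 + 31·3 + 39·5 = 434
C has the highest Borda score (434).

C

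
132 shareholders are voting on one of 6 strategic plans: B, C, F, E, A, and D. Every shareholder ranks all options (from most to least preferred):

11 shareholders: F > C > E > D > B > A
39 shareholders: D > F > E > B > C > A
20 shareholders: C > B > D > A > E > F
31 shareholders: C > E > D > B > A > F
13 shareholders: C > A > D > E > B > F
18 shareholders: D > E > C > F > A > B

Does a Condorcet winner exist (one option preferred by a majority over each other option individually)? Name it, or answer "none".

C

C vs B: 93–39 for C.
C vs F: 82–50 for C.
C vs E: 75–57 for C.
C vs A: 132–0 for C.
C vs D: 75–57 for C.
C beats every other option head-to-head.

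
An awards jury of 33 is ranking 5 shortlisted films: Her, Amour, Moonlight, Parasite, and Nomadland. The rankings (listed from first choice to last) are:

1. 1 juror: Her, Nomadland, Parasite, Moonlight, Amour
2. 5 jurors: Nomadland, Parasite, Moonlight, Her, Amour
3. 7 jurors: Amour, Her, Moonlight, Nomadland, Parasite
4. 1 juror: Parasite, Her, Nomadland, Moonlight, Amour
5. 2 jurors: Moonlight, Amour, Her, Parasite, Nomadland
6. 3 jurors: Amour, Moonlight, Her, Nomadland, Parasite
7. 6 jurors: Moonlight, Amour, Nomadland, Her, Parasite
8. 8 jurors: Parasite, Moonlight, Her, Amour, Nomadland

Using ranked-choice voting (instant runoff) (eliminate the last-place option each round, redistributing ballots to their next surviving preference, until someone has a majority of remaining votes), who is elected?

Amour

Round 1: Her 1, Amour 10, Moonlight 8, Parasite 9, Nomadland 5. Eliminate Her.
Round 2: Amour 10, Moonlight 8, Parasite 9, Nomadland 6. Eliminate Nomadland.
Round 3: Amour 10, Moonlight 8, Parasite 15. Eliminate Moonlight.
Round 4: Amour 18, Parasite 15. Amour has a majority.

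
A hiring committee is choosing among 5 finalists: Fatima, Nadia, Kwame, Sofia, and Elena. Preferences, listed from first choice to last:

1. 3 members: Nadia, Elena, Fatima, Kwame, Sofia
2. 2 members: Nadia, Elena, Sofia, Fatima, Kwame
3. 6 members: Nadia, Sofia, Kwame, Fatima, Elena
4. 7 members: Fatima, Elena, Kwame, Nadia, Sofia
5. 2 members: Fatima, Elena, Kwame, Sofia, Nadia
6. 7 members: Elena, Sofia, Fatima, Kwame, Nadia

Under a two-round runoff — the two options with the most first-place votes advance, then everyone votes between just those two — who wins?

Fatima

Round 1 first-place votes: Fatima 9, Nadia 11, Kwame 0, Sofia 0, Elena 7.
Nadia and Fatima advance.
Runoff: Nadia is preferred to Fatima by 11 voters; Fatima by 16.
Fatima wins the runoff.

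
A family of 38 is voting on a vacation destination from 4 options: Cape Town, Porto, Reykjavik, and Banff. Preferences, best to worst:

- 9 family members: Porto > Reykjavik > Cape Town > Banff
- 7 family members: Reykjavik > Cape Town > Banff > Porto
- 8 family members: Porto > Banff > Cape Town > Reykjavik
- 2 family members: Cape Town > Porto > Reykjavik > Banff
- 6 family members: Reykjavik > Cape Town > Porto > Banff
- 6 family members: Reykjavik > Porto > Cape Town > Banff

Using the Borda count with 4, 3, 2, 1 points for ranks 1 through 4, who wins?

Reykjavik

Cape Town: 9·2 + 7·3 + 8·2 + 2·4 + 6·3 + 6·2 = 93
Porto: 9·4 + 7·1 + 8·4 + 2·3 + 6·2 + 6·3 = 111
Reykjavik: 9·3 + 7·4 + 8·1 + 2·2 + 6·4 + 6·4 = 115
Banff: 9·1 + 7·2 + 8·3 + 2·1 + 6·1 + 6·1 = 61
Reykjavik has the highest Borda score (115).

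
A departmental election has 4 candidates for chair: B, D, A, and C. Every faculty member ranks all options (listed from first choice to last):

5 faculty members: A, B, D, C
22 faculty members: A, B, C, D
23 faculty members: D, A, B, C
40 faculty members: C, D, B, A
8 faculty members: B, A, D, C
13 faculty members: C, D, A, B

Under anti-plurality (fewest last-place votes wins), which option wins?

Last-place votes: B 13, D 22, A 40, C 36.
B is ranked last by the fewest voters, so B wins.

B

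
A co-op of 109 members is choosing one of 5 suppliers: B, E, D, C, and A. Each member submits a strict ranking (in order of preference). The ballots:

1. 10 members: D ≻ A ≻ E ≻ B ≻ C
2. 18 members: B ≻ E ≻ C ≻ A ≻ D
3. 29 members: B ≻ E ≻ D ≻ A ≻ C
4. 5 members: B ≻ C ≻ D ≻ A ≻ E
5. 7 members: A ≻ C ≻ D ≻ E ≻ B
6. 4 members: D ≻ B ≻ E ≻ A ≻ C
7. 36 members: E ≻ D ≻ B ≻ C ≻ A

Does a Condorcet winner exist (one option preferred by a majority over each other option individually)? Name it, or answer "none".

none

Checking pairwise contests:
D beats B 57–52.
B beats E 56–53.
E beats D 83–26.
B beats C 102–7.
B beats A 92–17.
Every option loses at least one head-to-head, so there is no Condorcet winner.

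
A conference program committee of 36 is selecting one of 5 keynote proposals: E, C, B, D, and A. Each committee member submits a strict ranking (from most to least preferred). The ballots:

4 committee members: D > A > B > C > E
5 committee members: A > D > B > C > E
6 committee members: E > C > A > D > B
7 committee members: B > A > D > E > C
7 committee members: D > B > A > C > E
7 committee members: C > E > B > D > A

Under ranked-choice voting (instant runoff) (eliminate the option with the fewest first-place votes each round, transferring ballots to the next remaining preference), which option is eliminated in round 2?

E

Round 1: E 6, C 7, B 7, D 11, A 5. Eliminate A.
Round 2: E 6, C 7, B 7, D 16. Eliminate E.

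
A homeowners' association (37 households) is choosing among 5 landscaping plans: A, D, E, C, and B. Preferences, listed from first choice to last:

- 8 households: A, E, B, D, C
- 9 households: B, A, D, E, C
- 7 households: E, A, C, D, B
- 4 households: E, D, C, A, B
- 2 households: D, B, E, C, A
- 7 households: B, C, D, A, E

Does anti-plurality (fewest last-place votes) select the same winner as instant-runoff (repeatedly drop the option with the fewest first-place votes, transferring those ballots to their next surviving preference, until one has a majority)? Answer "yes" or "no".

Anti-plurality — last-place votes: A 2, D 0, E 7, C 17, B 11. Winner: D.
Instant-runoff — R1 A 8, D 2, E 11, C 0, B 16 (C out); R2 A 8, D 2, E 11, B 16 (D out); R3 A 8, E 11, B 18 (A out); R4 E 19, B 18 (E winner). Winner: E.
The two methods disagree.

no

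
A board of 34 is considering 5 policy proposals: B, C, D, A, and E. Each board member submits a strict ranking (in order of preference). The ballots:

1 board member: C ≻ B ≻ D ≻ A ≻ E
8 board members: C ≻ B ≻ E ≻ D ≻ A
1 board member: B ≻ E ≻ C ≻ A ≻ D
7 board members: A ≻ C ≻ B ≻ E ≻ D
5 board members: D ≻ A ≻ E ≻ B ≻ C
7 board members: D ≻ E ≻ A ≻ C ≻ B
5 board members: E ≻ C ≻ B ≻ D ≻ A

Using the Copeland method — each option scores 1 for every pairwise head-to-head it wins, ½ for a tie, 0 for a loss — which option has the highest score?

B: beats D; ties E; loses to C and A → score 1.5.
C: beats B and D; loses to A and E → score 2.
D: beats A; loses to B, C, and E → score 1.
A: beats B and C; loses to D and E → score 2.
E: beats C, D, and A; ties B → score 3.5.
E has the best pairwise record.

E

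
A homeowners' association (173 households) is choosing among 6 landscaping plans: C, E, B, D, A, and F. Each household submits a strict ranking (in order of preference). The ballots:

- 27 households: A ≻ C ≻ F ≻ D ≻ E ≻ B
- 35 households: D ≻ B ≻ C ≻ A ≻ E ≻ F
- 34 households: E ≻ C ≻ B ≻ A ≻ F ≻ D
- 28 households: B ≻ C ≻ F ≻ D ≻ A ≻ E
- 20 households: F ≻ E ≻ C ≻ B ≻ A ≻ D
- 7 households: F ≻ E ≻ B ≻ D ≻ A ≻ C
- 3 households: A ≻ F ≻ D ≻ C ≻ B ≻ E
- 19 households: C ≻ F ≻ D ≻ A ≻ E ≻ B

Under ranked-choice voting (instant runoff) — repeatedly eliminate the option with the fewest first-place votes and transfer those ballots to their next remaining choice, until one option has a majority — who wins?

F

Round 1: C 19, E 34, B 28, D 35, A 30, F 27. Eliminate C.
Round 2: E 34, B 28, D 35, A 30, F 46. Eliminate B.
Round 3: E 34, D 35, A 30, F 74. Eliminate A.
Round 4: E 34, D 35, F 104. F has a majority.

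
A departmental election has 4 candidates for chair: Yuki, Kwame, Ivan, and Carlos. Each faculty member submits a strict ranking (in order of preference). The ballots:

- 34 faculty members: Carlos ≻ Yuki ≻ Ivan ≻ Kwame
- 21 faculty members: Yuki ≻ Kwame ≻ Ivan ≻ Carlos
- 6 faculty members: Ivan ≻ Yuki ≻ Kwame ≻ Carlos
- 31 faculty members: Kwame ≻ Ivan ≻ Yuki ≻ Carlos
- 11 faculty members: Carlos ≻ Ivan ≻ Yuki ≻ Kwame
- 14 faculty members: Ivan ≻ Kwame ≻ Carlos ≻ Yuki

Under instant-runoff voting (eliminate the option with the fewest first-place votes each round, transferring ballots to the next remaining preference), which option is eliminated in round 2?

Round 1: Yuki 21, Kwame 31, Ivan 20, Carlos 45. Eliminate Ivan.
Round 2: Yuki 27, Kwame 45, Carlos 45. Eliminate Yuki.

Yuki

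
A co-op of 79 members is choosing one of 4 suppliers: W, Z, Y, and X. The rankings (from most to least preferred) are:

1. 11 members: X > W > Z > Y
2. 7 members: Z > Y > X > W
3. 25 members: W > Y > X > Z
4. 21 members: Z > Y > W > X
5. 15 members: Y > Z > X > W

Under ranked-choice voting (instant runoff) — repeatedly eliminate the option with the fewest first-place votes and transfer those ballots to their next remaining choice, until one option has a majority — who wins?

Round 1: W 25, Z 28, Y 15, X 11. Eliminate X.
Round 2: W 36, Z 28, Y 15. Eliminate Y.
Round 3: W 36, Z 43. Z has a majority.

Z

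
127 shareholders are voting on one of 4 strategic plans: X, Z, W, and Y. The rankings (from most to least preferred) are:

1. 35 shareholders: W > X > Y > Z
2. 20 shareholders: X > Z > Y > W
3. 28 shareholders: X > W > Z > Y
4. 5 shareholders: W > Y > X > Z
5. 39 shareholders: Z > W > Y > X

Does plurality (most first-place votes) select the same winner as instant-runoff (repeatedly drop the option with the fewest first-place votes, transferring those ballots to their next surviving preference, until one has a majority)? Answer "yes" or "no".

no

Plurality — first-place votes: X 48, Z 39, W 40, Y 0. Winner: X.
Instant-runoff — R1 X 48, Z 39, W 40, Y 0 (Y out); R2 X 48, Z 39, W 40 (Z out); R3 X 48, W 79 (W winner). Winner: W.
The two methods disagree.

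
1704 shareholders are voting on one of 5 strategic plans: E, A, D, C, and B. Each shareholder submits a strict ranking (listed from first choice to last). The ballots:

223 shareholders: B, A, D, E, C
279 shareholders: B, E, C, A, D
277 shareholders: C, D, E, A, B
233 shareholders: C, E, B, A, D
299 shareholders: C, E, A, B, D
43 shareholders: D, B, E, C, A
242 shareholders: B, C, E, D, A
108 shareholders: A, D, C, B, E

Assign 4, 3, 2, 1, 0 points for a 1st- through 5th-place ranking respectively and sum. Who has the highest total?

E: 223·1 + 279·3 + 277·2 + 233·3 + 299·3 + 43·2 + 242·2 + 108·0 = 3780
A: 223·3 + 279·1 + 277·1 + 233·1 + 299·2 + 43·0 + 242·0 + 108·4 = 2488
D: 223·2 + 279·0 + 277·3 + 233·0 + 299·0 + 43·4 + 242·1 + 108·3 = 2015
C: 223·0 + 279·2 + 277·4 + 233·4 + 299·4 + 43·1 + 242·3 + 108·2 = 4779
B: 223·4 + 279·4 + 277·0 + 233·2 + 299·1 + 43·3 + 242·4 + 108·1 = 3978
C has the highest Borda score (4779).

C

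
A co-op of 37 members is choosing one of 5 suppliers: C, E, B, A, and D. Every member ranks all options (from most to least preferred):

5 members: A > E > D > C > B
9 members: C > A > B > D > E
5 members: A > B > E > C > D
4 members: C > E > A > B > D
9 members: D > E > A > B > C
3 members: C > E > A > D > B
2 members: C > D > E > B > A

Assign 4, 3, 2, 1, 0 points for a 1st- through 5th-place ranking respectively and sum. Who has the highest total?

C: 5·1 + 9·4 + 5·1 + 4·4 + 9·0 + 3·4 + 2·4 = 82
E: 5·3 + 9·0 + 5·2 + 4·3 + 9·3 + 3·3 + 2·2 = 77
B: 5·0 + 9·2 + 5·3 + 4·1 + 9·1 + 3·0 + 2·1 = 48
A: 5·4 + 9·3 + 5·4 + 4·2 + 9·2 + 3·2 + 2·0 = 99
D: 5·2 + 9·1 + 5·0 + 4·0 + 9·4 + 3·1 + 2·3 = 64
A has the highest Borda score (99).

A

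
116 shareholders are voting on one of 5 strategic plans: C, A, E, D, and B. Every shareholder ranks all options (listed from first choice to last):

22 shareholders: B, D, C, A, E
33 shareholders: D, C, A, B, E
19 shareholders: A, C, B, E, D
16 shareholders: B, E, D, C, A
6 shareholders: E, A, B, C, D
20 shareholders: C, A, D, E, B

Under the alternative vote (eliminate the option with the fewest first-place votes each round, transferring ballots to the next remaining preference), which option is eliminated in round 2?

Round 1: C 20, A 19, E 6, D 33, B 38. Eliminate E.
Round 2: C 20, A 25, D 33, B 38. Eliminate C.

C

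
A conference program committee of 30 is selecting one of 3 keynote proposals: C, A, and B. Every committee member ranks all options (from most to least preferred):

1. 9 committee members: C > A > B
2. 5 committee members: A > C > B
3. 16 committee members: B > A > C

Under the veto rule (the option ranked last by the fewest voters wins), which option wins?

Last-place votes: C 16, A 0, B 14.
A is ranked last by the fewest voters, so A wins.

A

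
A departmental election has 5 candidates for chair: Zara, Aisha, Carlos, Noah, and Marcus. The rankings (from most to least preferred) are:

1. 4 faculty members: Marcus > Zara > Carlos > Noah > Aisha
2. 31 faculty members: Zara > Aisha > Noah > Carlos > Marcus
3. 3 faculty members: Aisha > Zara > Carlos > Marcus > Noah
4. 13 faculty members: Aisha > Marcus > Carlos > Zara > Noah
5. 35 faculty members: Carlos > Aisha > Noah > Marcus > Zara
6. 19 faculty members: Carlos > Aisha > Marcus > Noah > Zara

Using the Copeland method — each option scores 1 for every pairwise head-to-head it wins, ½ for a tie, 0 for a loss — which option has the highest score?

Zara: loses to Aisha, Carlos, Noah, and Marcus → score 0.
Aisha: beats Zara, Noah, and Marcus; loses to Carlos → score 3.
Carlos: beats Zara, Aisha, Noah, and Marcus → score 4.
Noah: beats Zara and Marcus; loses to Aisha and Carlos → score 2.
Marcus: beats Zara; loses to Aisha, Carlos, and Noah → score 1.
Carlos has the best pairwise record.

Carlos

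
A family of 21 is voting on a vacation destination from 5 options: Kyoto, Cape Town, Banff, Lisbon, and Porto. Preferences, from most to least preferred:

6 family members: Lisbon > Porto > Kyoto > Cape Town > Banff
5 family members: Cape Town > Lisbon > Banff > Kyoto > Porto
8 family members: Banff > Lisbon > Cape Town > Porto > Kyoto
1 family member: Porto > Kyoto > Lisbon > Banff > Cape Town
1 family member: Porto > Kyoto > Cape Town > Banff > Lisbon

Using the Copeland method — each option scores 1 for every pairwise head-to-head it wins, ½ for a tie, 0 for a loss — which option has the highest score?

Lisbon

Kyoto: loses to Cape Town, Banff, Lisbon, and Porto → score 0.
Cape Town: beats Kyoto, Banff, and Porto; loses to Lisbon → score 3.
Banff: beats Kyoto and Porto; loses to Cape Town and Lisbon → score 2.
Lisbon: beats Kyoto, Cape Town, Banff, and Porto → score 4.
Porto: beats Kyoto; loses to Cape Town, Banff, and Lisbon → score 1.
Lisbon has the best pairwise record.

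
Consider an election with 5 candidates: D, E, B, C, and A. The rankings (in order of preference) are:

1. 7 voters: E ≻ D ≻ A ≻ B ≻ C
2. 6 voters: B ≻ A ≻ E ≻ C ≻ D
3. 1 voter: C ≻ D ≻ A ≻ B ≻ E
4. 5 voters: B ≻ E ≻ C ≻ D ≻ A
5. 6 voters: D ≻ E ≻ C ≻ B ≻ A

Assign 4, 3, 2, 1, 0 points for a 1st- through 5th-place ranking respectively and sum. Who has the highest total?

D: 7·3 + 6·0 + 1·3 + 5·1 + 6·4 = 53
E: 7·4 + 6·2 + 1·0 + 5·3 + 6·3 = 73
B: 7·1 + 6·4 + 1·1 + 5·4 + 6·1 = 58
C: 7·0 + 6·1 + 1·4 + 5·2 + 6·2 = 32
A: 7·2 + 6·3 + 1·2 + 5·0 + 6·0 = 34
E has the highest Borda score (73).

E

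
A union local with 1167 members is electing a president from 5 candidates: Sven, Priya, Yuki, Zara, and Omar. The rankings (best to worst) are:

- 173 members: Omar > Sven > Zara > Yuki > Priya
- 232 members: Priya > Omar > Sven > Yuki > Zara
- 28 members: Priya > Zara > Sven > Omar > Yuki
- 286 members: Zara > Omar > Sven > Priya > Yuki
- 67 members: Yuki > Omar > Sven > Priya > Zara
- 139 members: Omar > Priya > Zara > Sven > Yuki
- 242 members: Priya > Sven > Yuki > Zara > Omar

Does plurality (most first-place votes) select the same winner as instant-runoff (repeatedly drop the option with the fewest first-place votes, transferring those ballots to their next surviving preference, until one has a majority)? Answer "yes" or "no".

Plurality — first-place votes: Sven 0, Priya 502, Yuki 67, Zara 286, Omar 312. Winner: Priya.
Instant-runoff — R1 Sven 0, Priya 502, Yuki 67, Zara 286, Omar 312 (Sven out); R2 Priya 502, Yuki 67, Zara 286, Omar 312 (Yuki out); R3 Priya 502, Zara 286, Omar 379 (Zara out); R4 Priya 502, Omar 665 (Omar winner). Winner: Omar.
The two methods disagree.

no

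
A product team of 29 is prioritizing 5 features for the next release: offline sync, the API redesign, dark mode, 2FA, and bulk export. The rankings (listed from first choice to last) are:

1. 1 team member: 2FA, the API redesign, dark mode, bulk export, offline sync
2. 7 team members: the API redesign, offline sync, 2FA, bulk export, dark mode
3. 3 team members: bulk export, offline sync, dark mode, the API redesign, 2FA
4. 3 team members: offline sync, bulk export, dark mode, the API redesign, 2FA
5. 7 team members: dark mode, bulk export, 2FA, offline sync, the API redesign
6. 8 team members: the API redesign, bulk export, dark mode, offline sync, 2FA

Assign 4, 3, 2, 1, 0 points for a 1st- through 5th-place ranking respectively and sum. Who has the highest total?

bulk export

offline sync: 1·0 + 7·3 + 3·3 + 3·4 + 7·1 + 8·1 = 57
the API redesign: 1·3 + 7·4 + 3·1 + 3·1 + 7·0 + 8·4 = 69
dark mode: 1·2 + 7·0 + 3·2 + 3·2 + 7·4 + 8·2 = 58
2FA: 1·4 + 7·2 + 3·0 + 3·0 + 7·2 + 8·0 = 32
bulk export: 1·1 + 7·1 + 3·4 + 3·3 + 7·3 + 8·3 = 74
bulk export has the highest Borda score (74).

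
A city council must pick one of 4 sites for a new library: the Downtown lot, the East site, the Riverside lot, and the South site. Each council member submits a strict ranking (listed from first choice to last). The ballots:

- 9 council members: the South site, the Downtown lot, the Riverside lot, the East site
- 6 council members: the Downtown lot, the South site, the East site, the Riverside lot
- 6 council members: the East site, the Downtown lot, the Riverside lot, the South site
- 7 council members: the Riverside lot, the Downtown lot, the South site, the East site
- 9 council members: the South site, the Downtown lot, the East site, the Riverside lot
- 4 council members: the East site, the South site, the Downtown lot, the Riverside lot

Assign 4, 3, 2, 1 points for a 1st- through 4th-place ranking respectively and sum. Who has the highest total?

the Downtown lot: 9·3 + 6·4 + 6·3 + 7·3 + 9·3 + 4·2 = 125
the East site: 9·1 + 6·2 + 6·4 + 7·1 + 9·2 + 4·4 = 86
the Riverside lot: 9·2 + 6·1 + 6·2 + 7·4 + 9·1 + 4·1 = 77
the South site: 9·4 + 6·3 + 6·1 + 7·2 + 9·4 + 4·3 = 122
the Downtown lot has the highest Borda score (125).

the Downtown lot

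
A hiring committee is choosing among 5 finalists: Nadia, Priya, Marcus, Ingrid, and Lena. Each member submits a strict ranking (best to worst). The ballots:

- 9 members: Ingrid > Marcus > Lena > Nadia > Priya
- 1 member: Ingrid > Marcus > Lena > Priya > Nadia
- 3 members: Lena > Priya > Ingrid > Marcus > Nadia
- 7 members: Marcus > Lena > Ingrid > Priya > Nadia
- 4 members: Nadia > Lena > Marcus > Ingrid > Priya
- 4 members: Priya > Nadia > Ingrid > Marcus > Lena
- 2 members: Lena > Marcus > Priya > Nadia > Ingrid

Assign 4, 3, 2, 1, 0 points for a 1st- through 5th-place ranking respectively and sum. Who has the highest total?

Marcus

Nadia: 9·1 + 1·0 + 3·0 + 7·0 + 4·4 + 4·3 + 2·1 = 39
Priya: 9·0 + 1·1 + 3·3 + 7·1 + 4·0 + 4·4 + 2·2 = 37
Marcus: 9·3 + 1·3 + 3·1 + 7·4 + 4·2 + 4·1 + 2·3 = 79
Ingrid: 9·4 + 1·4 + 3·2 + 7·2 + 4·1 + 4·2 + 2·0 = 72
Lena: 9·2 + 1·2 + 3·4 + 7·3 + 4·3 + 4·0 + 2·4 = 73
Marcus has the highest Borda score (79).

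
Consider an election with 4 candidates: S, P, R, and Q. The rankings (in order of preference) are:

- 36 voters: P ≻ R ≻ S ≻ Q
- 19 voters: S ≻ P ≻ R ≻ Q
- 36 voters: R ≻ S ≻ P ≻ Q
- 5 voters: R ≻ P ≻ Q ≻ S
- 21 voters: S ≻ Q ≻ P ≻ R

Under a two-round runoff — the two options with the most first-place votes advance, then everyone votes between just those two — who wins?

R

Round 1 first-place votes: S 40, P 36, R 41, Q 0.
R and S advance.
Runoff: R is preferred to S by 77 voters; S by 40.
R wins the runoff.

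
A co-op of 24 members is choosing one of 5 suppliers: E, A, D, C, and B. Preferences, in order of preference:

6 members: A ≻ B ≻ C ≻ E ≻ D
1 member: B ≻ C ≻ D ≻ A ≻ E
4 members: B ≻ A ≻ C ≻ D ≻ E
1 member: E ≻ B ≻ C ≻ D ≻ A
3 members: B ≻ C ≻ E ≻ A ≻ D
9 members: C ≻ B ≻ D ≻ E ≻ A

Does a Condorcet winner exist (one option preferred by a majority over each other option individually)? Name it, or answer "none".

B vs E: 23–1 for B.
B vs A: 18–6 for B.
B vs D: 24–0 for B.
B vs C: 15–9 for B.
B beats every other option head-to-head.

B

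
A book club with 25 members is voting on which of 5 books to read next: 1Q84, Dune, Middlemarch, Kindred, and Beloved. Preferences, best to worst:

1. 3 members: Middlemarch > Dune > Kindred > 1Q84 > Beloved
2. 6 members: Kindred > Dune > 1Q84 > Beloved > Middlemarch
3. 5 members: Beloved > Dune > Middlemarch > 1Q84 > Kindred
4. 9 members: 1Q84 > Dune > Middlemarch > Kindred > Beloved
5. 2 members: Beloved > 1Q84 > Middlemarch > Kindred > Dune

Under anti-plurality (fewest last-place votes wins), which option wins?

Last-place votes: 1Q84 0, Dune 2, Middlemarch 6, Kindred 5, Beloved 12.
1Q84 is ranked last by the fewest voters, so 1Q84 wins.

1Q84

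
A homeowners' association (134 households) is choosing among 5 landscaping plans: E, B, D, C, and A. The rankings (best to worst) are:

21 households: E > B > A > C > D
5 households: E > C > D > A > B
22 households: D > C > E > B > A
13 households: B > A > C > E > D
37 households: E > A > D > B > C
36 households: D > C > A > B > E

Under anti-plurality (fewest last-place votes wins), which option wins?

Last-place votes: E 36, B 5, D 34, C 37, A 22.
B is ranked last by the fewest voters, so B wins.

B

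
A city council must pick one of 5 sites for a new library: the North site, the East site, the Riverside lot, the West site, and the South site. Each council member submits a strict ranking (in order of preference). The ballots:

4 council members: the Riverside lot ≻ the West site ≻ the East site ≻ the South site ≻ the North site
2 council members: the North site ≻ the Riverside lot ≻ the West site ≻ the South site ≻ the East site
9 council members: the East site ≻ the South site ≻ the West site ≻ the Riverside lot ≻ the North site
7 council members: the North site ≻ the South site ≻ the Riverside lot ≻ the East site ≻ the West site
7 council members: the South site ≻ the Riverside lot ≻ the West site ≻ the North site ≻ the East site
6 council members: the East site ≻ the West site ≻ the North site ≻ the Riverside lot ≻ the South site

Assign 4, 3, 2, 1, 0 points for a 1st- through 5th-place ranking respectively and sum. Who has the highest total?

the South site

the North site: 4·0 + 2·4 + 9·0 + 7·4 + 7·1 + 6·2 = 55
the East site: 4·2 + 2·0 + 9·4 + 7·1 + 7·0 + 6·4 = 75
the Riverside lot: 4·4 + 2·3 + 9·1 + 7·2 + 7·3 + 6·1 = 72
the West site: 4·3 + 2·2 + 9·2 + 7·0 + 7·2 + 6·3 = 66
the South site: 4·1 + 2·1 + 9·3 + 7·3 + 7·4 + 6·0 = 82
the South site has the highest Borda score (82).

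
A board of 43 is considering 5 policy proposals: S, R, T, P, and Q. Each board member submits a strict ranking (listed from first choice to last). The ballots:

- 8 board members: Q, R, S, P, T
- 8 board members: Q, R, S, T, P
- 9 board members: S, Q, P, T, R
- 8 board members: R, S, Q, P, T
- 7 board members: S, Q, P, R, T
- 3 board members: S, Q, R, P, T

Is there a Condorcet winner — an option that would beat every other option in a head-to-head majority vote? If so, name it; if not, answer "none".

Checking pairwise contests:
R beats S 24–19.
Q beats R 35–8.
S beats T 43–0.
S beats P 43–0.
S beats Q 27–16.
Every option loses at least one head-to-head, so there is no Condorcet winner.

none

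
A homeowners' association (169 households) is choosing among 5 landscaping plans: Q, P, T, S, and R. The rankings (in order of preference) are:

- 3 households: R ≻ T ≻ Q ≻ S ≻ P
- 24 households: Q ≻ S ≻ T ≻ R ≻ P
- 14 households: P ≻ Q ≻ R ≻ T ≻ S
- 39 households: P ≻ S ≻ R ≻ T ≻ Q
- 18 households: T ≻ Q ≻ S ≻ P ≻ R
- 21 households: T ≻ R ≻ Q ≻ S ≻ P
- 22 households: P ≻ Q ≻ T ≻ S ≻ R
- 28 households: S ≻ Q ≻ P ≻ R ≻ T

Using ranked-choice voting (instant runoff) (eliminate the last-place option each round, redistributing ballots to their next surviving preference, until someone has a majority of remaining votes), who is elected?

Round 1: Q 24, P 75, T 39, S 28, R 3. Eliminate R.
Round 2: Q 24, P 75, T 42, S 28. Eliminate Q.
Round 3: P 75, T 42, S 52. Eliminate T.
Round 4: P 75, S 94. S has a majority.

S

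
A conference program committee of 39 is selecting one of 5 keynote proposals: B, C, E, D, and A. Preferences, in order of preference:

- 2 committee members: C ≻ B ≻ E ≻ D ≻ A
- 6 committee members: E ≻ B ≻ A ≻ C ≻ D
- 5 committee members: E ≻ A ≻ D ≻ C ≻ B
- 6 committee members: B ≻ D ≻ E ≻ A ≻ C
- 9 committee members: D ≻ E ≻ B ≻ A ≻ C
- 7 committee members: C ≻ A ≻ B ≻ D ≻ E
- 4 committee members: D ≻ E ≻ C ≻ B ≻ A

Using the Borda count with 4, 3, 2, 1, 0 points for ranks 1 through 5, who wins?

E

B: 2·3 + 6·3 + 5·0 + 6·4 + 9·2 + 7·2 + 4·1 = 84
C: 2·4 + 6·1 + 5·1 + 6·0 + 9·0 + 7·4 + 4·2 = 55
E: 2·2 + 6·4 + 5·4 + 6·2 + 9·3 + 7·0 + 4·3 = 99
D: 2·1 + 6·0 + 5·2 + 6·3 + 9·4 + 7·1 + 4·4 = 89
A: 2·0 + 6·2 + 5·3 + 6·1 + 9·1 + 7·3 + 4·0 = 63
E has the highest Borda score (99).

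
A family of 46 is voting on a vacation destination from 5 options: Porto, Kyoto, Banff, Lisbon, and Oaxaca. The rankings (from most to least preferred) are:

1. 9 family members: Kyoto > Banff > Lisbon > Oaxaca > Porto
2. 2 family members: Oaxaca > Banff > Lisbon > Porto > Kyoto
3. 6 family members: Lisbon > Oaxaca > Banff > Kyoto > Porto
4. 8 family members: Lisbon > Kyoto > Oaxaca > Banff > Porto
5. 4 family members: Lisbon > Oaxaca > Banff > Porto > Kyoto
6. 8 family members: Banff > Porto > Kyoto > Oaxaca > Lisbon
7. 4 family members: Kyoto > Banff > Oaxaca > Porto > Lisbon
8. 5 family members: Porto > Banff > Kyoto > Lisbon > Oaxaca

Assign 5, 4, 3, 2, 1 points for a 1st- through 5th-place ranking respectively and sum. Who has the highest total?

Banff

Porto: 9·1 + 2·2 + 6·1 + 8·1 + 4·2 + 8·4 + 4·2 + 5·5 = 100
Kyoto: 9·5 + 2·1 + 6·2 + 8·4 + 4·1 + 8·3 + 4·5 + 5·3 = 154
Banff: 9·4 + 2·4 + 6·3 + 8·2 + 4·3 + 8·5 + 4·4 + 5·4 = 166
Lisbon: 9·3 + 2·3 + 6·5 + 8·5 + 4·5 + 8·1 + 4·1 + 5·2 = 145
Oaxaca: 9·2 + 2·5 + 6·4 + 8·3 + 4·4 + 8·2 + 4·3 + 5·1 = 125
Banff has the highest Borda score (166).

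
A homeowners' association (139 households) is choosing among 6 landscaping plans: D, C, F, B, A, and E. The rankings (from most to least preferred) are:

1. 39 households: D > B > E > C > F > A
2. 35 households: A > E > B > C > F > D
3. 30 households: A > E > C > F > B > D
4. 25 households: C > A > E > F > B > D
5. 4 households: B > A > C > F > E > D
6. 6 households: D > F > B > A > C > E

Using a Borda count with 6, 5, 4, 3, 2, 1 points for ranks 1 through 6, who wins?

D: 39·6 + 35·1 + 30·1 + 25·1 + 4·1 + 6·6 = 364
C: 39·3 + 35·3 + 30·4 + 25·6 + 4·4 + 6·2 = 520
F: 39·2 + 35·2 + 30·3 + 25·3 + 4·3 + 6·5 = 355
B: 39·5 + 35·4 + 30·2 + 25·2 + 4·6 + 6·4 = 493
A: 39·1 + 35·6 + 30·6 + 25·5 + 4·5 + 6·3 = 592
E: 39·4 + 35·5 + 30·5 + 25·4 + 4·2 + 6·1 = 595
E has the highest Borda score (595).

E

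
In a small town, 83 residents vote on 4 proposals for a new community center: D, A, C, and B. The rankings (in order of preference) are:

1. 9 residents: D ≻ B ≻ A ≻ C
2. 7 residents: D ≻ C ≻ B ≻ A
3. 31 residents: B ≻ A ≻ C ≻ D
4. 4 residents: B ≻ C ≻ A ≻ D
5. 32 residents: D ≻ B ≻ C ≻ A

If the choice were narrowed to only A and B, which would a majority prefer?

Voters preferring A to B: 0; preferring B to A: 83.
B wins the head-to-head.

B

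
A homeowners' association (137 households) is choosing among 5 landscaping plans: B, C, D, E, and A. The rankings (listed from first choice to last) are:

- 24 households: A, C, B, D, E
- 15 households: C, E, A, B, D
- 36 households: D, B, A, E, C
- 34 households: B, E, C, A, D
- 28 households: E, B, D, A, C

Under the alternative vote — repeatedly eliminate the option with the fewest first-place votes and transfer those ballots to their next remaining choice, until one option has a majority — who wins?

Round 1: B 34, C 15, D 36, E 28, A 24. Eliminate C.
Round 2: B 34, D 36, E 43, A 24. Eliminate A.
Round 3: B 58, D 36, E 43. Eliminate D.
Round 4: B 94, E 43. B has a majority.

B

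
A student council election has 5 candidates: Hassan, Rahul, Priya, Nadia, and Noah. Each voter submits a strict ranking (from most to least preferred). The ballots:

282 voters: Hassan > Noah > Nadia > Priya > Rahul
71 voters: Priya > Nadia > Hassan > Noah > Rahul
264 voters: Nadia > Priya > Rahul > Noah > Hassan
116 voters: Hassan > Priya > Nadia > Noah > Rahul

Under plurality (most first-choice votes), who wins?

First-place votes: Hassan 398, Rahul 0, Priya 71, Nadia 264, Noah 0.
Hassan has the most first-place votes.

Hassan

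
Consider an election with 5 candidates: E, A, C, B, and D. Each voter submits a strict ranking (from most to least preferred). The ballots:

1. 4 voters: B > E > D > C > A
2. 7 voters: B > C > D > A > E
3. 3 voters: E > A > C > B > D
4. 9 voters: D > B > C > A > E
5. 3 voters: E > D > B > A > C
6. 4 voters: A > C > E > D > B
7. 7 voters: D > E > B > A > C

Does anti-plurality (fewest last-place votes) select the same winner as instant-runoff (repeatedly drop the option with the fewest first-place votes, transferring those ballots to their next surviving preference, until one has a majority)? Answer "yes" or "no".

yes

Anti-plurality — last-place votes: E 16, A 4, C 10, B 4, D 3. Winner: D.
Instant-runoff — R1 E 6, A 4, C 0, B 11, D 16 (C out); R2 E 6, A 4, B 11, D 16 (A out); R3 E 10, B 11, D 16 (E out); R4 B 14, D 23 (D winner). Winner: D.
The two methods agree.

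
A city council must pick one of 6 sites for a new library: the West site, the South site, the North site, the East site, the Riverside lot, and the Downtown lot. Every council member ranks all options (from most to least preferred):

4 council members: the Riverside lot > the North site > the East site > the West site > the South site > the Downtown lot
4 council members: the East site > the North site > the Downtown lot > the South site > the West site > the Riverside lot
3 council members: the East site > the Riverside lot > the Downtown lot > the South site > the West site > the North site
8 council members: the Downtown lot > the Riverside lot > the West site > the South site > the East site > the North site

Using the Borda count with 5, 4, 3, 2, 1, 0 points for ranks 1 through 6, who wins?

the Riverside lot

the West site: 4·2 + 4·1 + 3·1 + 8·3 = 39
the South site: 4·1 + 4·2 + 3·2 + 8·2 = 34
the North site: 4·4 + 4·4 + 3·0 + 8·0 = 32
the East site: 4·3 + 4·5 + 3·5 + 8·1 = 55
the Riverside lot: 4·5 + 4·0 + 3·4 + 8·4 = 64
the Downtown lot: 4·0 + 4·3 + 3·3 + 8·5 = 61
the Riverside lot has the highest Borda score (64).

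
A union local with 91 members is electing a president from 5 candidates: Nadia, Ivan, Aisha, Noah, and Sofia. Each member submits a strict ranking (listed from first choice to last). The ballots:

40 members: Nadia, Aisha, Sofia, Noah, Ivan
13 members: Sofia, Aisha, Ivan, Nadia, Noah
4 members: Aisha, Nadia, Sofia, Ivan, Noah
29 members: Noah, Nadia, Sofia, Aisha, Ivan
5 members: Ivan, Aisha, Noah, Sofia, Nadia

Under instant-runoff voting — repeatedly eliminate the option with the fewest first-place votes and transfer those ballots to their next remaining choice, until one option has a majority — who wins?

Nadia

Round 1: Nadia 40, Ivan 5, Aisha 4, Noah 29, Sofia 13. Eliminate Aisha.
Round 2: Nadia 44, Ivan 5, Noah 29, Sofia 13. Eliminate Ivan.
Round 3: Nadia 44, Noah 34, Sofia 13. Eliminate Sofia.
Round 4: Nadia 57, Noah 34. Nadia has a majority.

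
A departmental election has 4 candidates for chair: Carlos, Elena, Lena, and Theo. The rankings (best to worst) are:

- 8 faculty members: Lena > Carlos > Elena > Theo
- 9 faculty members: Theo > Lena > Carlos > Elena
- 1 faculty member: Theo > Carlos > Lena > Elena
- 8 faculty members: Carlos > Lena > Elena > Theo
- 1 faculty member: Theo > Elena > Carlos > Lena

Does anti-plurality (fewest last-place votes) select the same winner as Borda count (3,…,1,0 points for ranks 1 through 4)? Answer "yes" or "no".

Anti-plurality — last-place votes: Carlos 0, Elena 10, Lena 1, Theo 16. Winner: Carlos.
Borda — scores: Carlos 52, Elena 18, Lena 59, Theo 33. Winner: Lena.
The two methods disagree.

no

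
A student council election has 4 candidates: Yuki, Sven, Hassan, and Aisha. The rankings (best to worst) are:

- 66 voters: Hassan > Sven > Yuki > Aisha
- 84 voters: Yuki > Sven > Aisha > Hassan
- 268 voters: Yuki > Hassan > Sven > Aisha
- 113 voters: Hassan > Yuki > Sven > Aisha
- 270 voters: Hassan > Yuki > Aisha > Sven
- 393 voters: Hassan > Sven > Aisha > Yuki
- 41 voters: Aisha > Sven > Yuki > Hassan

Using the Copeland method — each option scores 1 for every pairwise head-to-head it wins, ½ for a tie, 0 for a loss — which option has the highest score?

Hassan

Yuki: beats Sven and Aisha; loses to Hassan → score 2.
Sven: beats Aisha; loses to Yuki and Hassan → score 1.
Hassan: beats Yuki, Sven, and Aisha → score 3.
Aisha: loses to Yuki, Sven, and Hassan → score 0.
Hassan has the best pairwise record.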